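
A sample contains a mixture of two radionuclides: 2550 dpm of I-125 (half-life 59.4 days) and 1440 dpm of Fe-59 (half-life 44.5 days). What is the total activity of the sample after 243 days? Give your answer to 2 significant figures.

180 dpm

I-125: 2550 × (1/2)^(243/59.4) = 2550 × (1/2)^4.0909 ≈ 149.64 dpm.
Fe-59: 1440 × (1/2)^(243/44.5) = 1440 × (1/2)^5.4607 ≈ 32.699 dpm.
Total = 149.64 + 32.699 ≈ 182.34 dpm.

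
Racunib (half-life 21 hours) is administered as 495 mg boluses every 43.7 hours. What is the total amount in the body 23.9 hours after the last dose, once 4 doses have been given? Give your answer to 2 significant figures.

290 mg

The 4 doses were given 155, 111.3, 67.6, 23.9 hours ago.
Total = 495·(1/2)^(155/21) + 495·(1/2)^(111.3/21) + 495·(1/2)^(67.6/21) + 495·(1/2)^(23.9/21)
      = 2.9697 + 12.565 + 53.159 + 224.91 ≈ 293.6 mg.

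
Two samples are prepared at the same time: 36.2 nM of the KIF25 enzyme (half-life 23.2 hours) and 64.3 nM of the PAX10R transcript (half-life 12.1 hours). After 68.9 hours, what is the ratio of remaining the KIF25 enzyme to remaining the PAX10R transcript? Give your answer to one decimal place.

KIF25 enzyme: 36.2 × (1/2)^(68.9/23.2) = 36.2 × (1/2)^2.9698 ≈ 4.6206 nM.
PAX10R transcript: 64.3 × (1/2)^(68.9/12.1) = 64.3 × (1/2)^5.6942 ≈ 1.2419 nM.
Ratio ≈ 4.6206 / 1.2419 ≈ 3.7207.

3.7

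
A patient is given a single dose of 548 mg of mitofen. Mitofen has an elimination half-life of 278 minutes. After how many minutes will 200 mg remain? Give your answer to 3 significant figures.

Fraction remaining = 200/548 ≈ 0.36496.
n = log₂(548/200) = ln(2.74)/ln 2 ≈ 1.4542 half-lives.
t = n × t½ = 1.4542 × 278 ≈ 404.26 minutes.

404 minutes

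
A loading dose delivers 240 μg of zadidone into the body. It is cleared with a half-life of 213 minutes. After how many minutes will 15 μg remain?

852 minutes

15/240 = 1/16, so 4 half-lives have elapsed.
t = 4 × 213 = 852 minutes.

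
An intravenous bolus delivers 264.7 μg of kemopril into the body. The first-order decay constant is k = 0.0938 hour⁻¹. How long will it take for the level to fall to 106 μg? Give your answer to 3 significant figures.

9.76 hours

t½ = ln 2 / k = 0.69315 / 0.0938 ≈ 7.3896 hours.
Fraction remaining = 106/264.7 ≈ 0.40045.
n = log₂(264.7/106) = ln(2.4972)/ln 2 ≈ 1.3203 half-lives.
t = n × t½ = 1.3203 × 7.3896 ≈ 9.7565 hours.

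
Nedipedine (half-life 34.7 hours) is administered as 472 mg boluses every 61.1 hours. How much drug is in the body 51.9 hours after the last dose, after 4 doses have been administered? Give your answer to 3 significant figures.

236 mg

The 4 doses were given 235.2, 174.1, 113, 51.9 hours ago.
Total = 472·(1/2)^(235.2/34.7) + 472·(1/2)^(174.1/34.7) + 472·(1/2)^(113/34.7) + 472·(1/2)^(51.9/34.7)
      = 4.3006 + 14.574 + 49.39 + 167.38 ≈ 235.64 mg.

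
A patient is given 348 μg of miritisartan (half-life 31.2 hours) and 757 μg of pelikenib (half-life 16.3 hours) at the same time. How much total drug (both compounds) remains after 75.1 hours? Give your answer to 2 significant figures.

miritisartan: 348 × (1/2)^(75.1/31.2) = 348 × (1/2)^2.4071 ≈ 65.612 μg.
pelikenib: 757 × (1/2)^(75.1/16.3) = 757 × (1/2)^4.6074 ≈ 31.056 μg.
Total = 65.612 + 31.056 ≈ 96.668 μg.

97 μg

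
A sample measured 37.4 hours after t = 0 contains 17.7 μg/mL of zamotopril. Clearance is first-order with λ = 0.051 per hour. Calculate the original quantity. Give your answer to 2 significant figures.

t½ = ln 2 / λ = 0.69315 / 0.051 ≈ 13.591 hours.
Number of half-lives elapsed: n = 37.4/13.591 ≈ 2.7518.
A₀ = A × 2^n = 17.7 × 2^2.7518 = 17.7 × 6.7356 ≈ 119.22 μg/mL.

120 μg/mL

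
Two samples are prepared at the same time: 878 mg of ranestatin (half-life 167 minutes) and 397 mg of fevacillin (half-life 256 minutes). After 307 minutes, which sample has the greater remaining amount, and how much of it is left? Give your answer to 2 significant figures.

ranestatin: 878 × (1/2)^1.8383 ≈ 245.53 mg.
fevacillin: 397 × (1/2)^1.1992 ≈ 172.9 mg.
Ranestatin has more remaining, at ≈ 245.53 mg.

ranestatin, 250 mg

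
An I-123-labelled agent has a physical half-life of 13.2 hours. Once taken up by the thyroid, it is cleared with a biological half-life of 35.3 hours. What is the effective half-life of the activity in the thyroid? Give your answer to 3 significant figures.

9.61 hours

1/t_eff = 1/t_phys + 1/t_biol = 1/13.2 + 1/35.3 = 0.10409 per hour.
t_eff = 13.2 × 35.3 / (13.2 + 35.3) ≈ 9.6074 hours.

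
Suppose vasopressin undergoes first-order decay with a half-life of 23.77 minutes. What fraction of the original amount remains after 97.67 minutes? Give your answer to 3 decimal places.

n = 97.67/23.77 ≈ 4.109 half-lives.
Fraction remaining = (1/2)^4.109 ≈ 0.057953.

0.058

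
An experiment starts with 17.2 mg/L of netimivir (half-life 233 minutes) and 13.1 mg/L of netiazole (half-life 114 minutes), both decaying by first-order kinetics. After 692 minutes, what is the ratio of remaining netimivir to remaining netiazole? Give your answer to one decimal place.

netimivir: 17.2 × (1/2)^(692/233) = 17.2 × (1/2)^2.97 ≈ 2.1952 mg/L.
netiazole: 13.1 × (1/2)^(692/114) = 13.1 × (1/2)^6.0702 ≈ 0.19497 mg/L.
Ratio ≈ 2.1952 / 0.19497 ≈ 11.259.

11.3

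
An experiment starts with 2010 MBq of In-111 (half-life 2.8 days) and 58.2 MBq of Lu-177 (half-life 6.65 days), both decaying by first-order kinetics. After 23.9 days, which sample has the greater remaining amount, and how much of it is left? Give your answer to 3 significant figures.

In-111, 5.42 MBq

In-111: 2010 × (1/2)^8.5357 ≈ 5.4161 MBq.
Lu-177: 58.2 × (1/2)^3.594 ≈ 4.8198 MBq.
In-111 has more remaining, at ≈ 5.4161 MBq.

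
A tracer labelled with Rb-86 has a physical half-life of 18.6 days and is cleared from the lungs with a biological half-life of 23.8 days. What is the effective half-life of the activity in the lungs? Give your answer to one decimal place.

10.4 days

1/t_eff = 1/t_phys + 1/t_biol = 1/18.6 + 1/23.8 = 0.09578 per day.
t_eff = 18.6 × 23.8 / (18.6 + 23.8) ≈ 10.441 days.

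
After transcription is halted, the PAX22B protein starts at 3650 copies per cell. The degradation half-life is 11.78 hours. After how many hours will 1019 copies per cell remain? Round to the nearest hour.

Fraction remaining = 1019/3650 ≈ 0.27918.
n = log₂(3650/1019) = ln(3.5819)/ln 2 ≈ 1.8407 half-lives.
t = n × t½ = 1.8407 × 11.78 ≈ 21.684 hours.

22 hours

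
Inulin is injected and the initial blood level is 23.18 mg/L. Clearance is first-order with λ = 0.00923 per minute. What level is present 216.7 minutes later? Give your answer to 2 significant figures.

3.1 mg/L

t½ = ln 2 / λ = 0.69315 / 0.00923 ≈ 75.097 minutes.
Number of half-lives: n = 216.7/75.097 ≈ 2.8856.
Remaining = 23.18 × (1/2)^2.8856 = 23.18 × 0.13532 ≈ 3.1366 mg/L.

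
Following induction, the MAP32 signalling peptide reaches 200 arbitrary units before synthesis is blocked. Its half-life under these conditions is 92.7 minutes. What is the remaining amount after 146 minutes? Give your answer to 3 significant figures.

67.1 arbitrary units

Number of half-lives: n = 146/92.7 ≈ 1.575.
Remaining = 200 × (1/2)^1.575 = 200 × 0.33565 ≈ 67.13 arbitrary units.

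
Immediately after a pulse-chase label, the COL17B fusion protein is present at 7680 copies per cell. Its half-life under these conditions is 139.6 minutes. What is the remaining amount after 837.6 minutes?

120 copies per cell

Elapsed time is 6 half-lives (837.6/139.6).
Each half-life halves the amount: 7680 × (1/2)^6 = 7680/64 = 120 copies per cell.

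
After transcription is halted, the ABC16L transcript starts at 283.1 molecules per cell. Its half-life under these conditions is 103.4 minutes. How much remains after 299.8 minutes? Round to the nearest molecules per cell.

38 molecules per cell

Number of half-lives: n = 299.8/103.4 ≈ 2.8994.
Remaining = 283.1 × (1/2)^2.8994 = 283.1 × 0.13403 ≈ 37.943 molecules per cell.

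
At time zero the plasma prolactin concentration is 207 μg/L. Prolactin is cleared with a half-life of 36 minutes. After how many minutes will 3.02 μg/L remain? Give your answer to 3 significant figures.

Fraction remaining = 3.02/207 ≈ 0.014589.
n = log₂(207/3.02) = ln(68.543)/ln 2 ≈ 6.0989 half-lives.
t = n × t½ = 6.0989 × 36 ≈ 219.56 minutes.

220 minutes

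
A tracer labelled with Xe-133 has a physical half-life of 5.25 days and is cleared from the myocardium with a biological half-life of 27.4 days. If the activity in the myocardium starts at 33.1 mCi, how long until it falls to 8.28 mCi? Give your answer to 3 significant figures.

8.81 days

1/t_eff = 1/t_phys + 1/t_biol = 1/5.25 + 1/27.4 = 0.22697 per day.
t_eff = 5.25 × 27.4 / (5.25 + 27.4) ≈ 4.4058 days.
n = log₂(33.1/8.28) ≈ 1.9991; t = 1.9991 × 4.4058 ≈ 8.8078 days.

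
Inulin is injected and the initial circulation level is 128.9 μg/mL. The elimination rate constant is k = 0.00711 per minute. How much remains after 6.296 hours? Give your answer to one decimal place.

8.8 μg/mL

t½ = ln 2 / k = 0.69315 / 0.00711 ≈ 97.489 minutes.
Convert the elapsed time: 6.296 hours = 377.76 minutes.
Number of half-lives: n = 377.76/97.489 ≈ 3.8749.
Remaining = 128.9 × (1/2)^3.8749 = 128.9 × 0.068162 ≈ 8.786 μg/mL.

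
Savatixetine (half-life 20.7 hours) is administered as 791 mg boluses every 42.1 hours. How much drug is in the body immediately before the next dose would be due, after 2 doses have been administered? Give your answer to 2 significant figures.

240 mg

The 2 doses were given 84.2, 42.1 hours ago.
Total = 791·(1/2)^(84.2/20.7) + 791·(1/2)^(42.1/20.7)
      = 47.173 + 193.17 ≈ 240.34 mg.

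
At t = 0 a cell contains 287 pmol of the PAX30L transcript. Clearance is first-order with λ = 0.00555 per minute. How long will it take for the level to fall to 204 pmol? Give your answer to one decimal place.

61.5 minutes

t½ = ln 2 / λ = 0.69315 / 0.00555 ≈ 124.89 minutes.
Fraction remaining = 204/287 ≈ 0.7108.
n = log₂(287/204) = ln(1.4069)/ln 2 ≈ 0.49248 half-lives.
t = n × t½ = 0.49248 × 124.89 ≈ 61.507 minutes.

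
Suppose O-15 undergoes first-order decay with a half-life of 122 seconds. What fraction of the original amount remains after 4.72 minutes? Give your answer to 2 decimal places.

0.20

4.72 minutes = 283.2 seconds.
n = 283.2/122 ≈ 2.3213 half-lives.
Fraction remaining = (1/2)^2.3213 ≈ 0.20009.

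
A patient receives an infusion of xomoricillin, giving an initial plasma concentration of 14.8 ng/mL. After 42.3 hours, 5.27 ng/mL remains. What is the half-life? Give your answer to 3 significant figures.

28.4 hours

A/A₀ = 5.27/14.8 ≈ 0.35608.
n = log₂(2.8083) ≈ 1.4897 half-lives elapsed in 42.3 hours.
t½ = 42.3/1.4897 ≈ 28.395 hours.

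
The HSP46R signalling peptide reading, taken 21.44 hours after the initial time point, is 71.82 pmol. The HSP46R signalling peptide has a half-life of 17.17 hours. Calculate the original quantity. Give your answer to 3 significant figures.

Number of half-lives elapsed: n = 21.44/17.17 ≈ 1.2487.
A₀ = A × 2^n = 71.82 × 2^1.2487 = 71.82 × 2.3763 ≈ 170.66 pmol.

171 pmol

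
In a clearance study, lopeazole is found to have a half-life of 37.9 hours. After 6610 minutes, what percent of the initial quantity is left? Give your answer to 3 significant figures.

13.3%

6610 minutes = 110.167 hours.
n = 110.167/37.9 ≈ 2.9068 half-lives.
Fraction remaining = (1/2)^2.9068 ≈ 0.13334, i.e. 13.334%.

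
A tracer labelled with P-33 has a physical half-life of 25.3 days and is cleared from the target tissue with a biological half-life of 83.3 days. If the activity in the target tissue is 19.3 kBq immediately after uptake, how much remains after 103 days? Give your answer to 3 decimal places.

0.487 kBq

1/t_eff = 1/t_phys + 1/t_biol = 1/25.3 + 1/83.3 = 0.05153 per day.
t_eff = 25.3 × 83.3 / (25.3 + 83.3) ≈ 19.406 days.
Remaining = 19.3 × (1/2)^(103/19.406) = 19.3 × (1/2)^5.3076 ≈ 0.4873 kBq.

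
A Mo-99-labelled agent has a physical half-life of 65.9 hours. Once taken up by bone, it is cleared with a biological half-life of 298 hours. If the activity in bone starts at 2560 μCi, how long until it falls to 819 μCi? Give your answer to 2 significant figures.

89 hours

1/t_eff = 1/t_phys + 1/t_biol = 1/65.9 + 1/298 = 0.01853 per hour.
t_eff = 65.9 × 298 / (65.9 + 298) ≈ 53.966 hours.
n = log₂(2560/819) ≈ 1.6442; t = 1.6442 × 53.966 ≈ 88.731 hours.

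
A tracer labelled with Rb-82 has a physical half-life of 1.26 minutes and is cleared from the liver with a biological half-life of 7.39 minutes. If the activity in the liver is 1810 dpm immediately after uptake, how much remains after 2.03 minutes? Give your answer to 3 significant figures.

490 dpm

1/t_eff = 1/t_phys + 1/t_biol = 1/1.26 + 1/7.39 = 0.92897 per minute.
t_eff = 1.26 × 7.39 / (1.26 + 7.39) ≈ 1.0765 minutes.
Remaining = 1810 × (1/2)^(2.03/1.0765) = 1810 × (1/2)^1.8858 ≈ 489.77 dpm.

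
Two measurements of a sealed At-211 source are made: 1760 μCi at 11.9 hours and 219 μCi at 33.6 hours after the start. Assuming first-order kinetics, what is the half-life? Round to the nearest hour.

Over Δt = 33.6 − 11.9 = 21.7 hours, the level fell by a factor of 1760/219 ≈ 8.0365.
n = log₂(8.0365) ≈ 3.0066 half-lives, so t½ = 21.7/3.0066 ≈ 7.2175 hours.

7 hours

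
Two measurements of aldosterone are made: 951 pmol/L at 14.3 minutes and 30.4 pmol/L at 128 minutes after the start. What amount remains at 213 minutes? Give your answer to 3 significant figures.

Over Δt = 128 − 14.3 = 113.7 minutes, the level fell by a factor of 951/30.4 ≈ 31.283.
n = log₂(31.283) ≈ 4.9673 half-lives, so t½ = 113.7/4.9673 ≈ 22.89 minutes.
From t = 128 to t = 213: 30.4 × (1/2)^((213−128)/22.89) ≈ 2.3174 pmol/L.

2.32 pmol/L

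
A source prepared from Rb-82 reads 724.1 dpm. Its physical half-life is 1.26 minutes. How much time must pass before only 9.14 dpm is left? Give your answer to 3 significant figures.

Fraction remaining = 9.14/724.1 ≈ 0.012623.
n = log₂(724.1/9.14) = ln(79.223)/ln 2 ≈ 6.3079 half-lives.
t = n × t½ = 6.3079 × 1.26 ≈ 7.9479 minutes.

7.95 minutes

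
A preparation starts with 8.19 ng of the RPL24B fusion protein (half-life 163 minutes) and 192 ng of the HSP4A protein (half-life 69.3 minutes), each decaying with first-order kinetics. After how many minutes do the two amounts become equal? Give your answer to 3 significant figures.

Set 8.19·(1/2)^(t/163) = 192·(1/2)^(t/69.3).
Taking log₂: log₂(8.19/192) = t·(1/163 − 1/69.3).
log₂(0.042656) = -4.5511; 1/163 − 1/69.3 = -0.008295.
t = -4.5511 / -0.008295 ≈ 548.65 minutes.

549 minutes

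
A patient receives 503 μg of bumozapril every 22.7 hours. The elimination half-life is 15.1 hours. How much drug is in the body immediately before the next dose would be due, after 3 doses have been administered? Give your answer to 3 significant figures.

The 3 doses were given 68.1, 45.4, 22.7 hours ago.
Total = 503·(1/2)^(68.1/15.1) + 503·(1/2)^(45.4/15.1) + 503·(1/2)^(22.7/15.1)
      = 22.077 + 62.587 + 177.43 ≈ 262.09 μg.

262 μg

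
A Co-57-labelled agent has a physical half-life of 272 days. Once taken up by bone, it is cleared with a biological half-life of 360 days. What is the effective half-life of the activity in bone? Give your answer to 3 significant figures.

1/t_eff = 1/t_phys + 1/t_biol = 1/272 + 1/360 = 0.0064542 per day.
t_eff = 272 × 360 / (272 + 360) ≈ 154.94 days.

155 days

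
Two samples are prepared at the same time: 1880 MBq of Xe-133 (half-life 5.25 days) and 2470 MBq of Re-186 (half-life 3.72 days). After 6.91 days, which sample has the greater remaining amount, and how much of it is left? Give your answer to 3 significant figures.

Xe-133: 1880 × (1/2)^1.3162 ≈ 755 MBq.
Re-186: 2470 × (1/2)^1.8575 ≈ 681.59 MBq.
Xe-133 has more remaining, at ≈ 755 MBq.

Xe-133, 755 MBq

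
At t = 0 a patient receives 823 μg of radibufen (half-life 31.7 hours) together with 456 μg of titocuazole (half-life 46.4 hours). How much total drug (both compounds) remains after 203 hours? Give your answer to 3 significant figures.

31.7 μg

radibufen: 823 × (1/2)^(203/31.7) = 823 × (1/2)^6.4038 ≈ 9.72 μg.
titocuazole: 456 × (1/2)^(203/46.4) = 456 × (1/2)^4.375 ≈ 21.977 μg.
Total = 9.72 + 21.977 ≈ 31.697 μg.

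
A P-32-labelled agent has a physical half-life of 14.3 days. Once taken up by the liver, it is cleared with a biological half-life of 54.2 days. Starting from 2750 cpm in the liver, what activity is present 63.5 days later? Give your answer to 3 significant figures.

56.2 cpm

1/t_eff = 1/t_phys + 1/t_biol = 1/14.3 + 1/54.2 = 0.08838 per day.
t_eff = 14.3 × 54.2 / (14.3 + 54.2) ≈ 11.315 days.
Remaining = 2750 × (1/2)^(63.5/11.315) = 2750 × (1/2)^5.6121 ≈ 56.222 cpm.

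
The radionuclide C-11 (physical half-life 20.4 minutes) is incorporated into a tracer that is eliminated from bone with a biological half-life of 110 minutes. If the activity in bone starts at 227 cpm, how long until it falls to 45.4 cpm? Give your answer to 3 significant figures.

40.0 minutes

1/t_eff = 1/t_phys + 1/t_biol = 1/20.4 + 1/110 = 0.058111 per minute.
t_eff = 20.4 × 110 / (20.4 + 110) ≈ 17.209 minutes.
n = log₂(227/45.4) ≈ 2.3219; t = 2.3219 × 17.209 ≈ 39.957 minutes.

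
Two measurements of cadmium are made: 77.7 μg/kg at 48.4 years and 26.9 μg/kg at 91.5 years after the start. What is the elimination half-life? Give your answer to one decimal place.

Over Δt = 91.5 − 48.4 = 43.1 years, the level fell by a factor of 77.7/26.9 ≈ 2.8885.
n = log₂(2.8885) ≈ 1.5303 half-lives, so t½ = 43.1/1.5303 ≈ 28.164 years.

28.2 years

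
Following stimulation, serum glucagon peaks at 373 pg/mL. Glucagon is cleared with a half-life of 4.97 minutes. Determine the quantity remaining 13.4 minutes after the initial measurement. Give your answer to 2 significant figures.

58 pg/mL

Number of half-lives: n = 13.4/4.97 ≈ 2.6962.
Remaining = 373 × (1/2)^2.6962 = 373 × 0.1543 ≈ 57.554 pg/mL.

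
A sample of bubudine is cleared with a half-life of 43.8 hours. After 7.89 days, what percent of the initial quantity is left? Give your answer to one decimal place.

5.0%

7.89 days = 189.36 hours.
n = 189.36/43.8 ≈ 4.3233 half-lives.
Fraction remaining = (1/2)^4.3233 ≈ 0.049953, i.e. 4.9953%.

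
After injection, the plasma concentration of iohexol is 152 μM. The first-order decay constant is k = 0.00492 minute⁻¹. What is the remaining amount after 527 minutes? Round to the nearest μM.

11 μM

t½ = ln 2 / k = 0.69315 / 0.00492 ≈ 140.88 minutes.
Number of half-lives: n = 527/140.88 ≈ 3.7407.
Remaining = 152 × (1/2)^3.7407 = 152 × 0.074807 ≈ 11.371 μM.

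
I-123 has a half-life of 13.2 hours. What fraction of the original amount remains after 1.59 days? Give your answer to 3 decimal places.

1.59 days = 38.16 hours.
n = 38.16/13.2 ≈ 2.8909 half-lives.
Fraction remaining = (1/2)^2.8909 ≈ 0.13482.

0.135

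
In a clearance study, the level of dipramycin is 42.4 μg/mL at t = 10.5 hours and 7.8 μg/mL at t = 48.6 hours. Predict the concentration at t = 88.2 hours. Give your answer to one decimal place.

Over Δt = 48.6 − 10.5 = 38.1 hours, the level fell by a factor of 42.4/7.8 ≈ 5.4359.
n = log₂(5.4359) ≈ 2.4425 half-lives, so t½ = 38.1/2.4425 ≈ 15.599 hours.
From t = 48.6 to t = 88.2: 7.8 × (1/2)^((88.2−48.6)/15.599) ≈ 1.3424 μg/mL.

1.3 μg/mL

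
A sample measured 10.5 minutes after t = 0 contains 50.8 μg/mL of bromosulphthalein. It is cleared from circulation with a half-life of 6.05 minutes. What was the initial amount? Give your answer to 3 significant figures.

169 μg/mL

Number of half-lives elapsed: n = 10.5/6.05 ≈ 1.7355.
A₀ = A × 2^n = 50.8 × 2^1.7355 = 50.8 × 3.33 ≈ 169.17 μg/mL.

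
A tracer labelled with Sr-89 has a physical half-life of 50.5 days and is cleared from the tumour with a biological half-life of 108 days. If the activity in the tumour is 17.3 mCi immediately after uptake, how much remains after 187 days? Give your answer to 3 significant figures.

0.400 mCi

1/t_eff = 1/t_phys + 1/t_biol = 1/50.5 + 1/108 = 0.029061 per day.
t_eff = 50.5 × 108 / (50.5 + 108) ≈ 34.41 days.
Remaining = 17.3 × (1/2)^(187/34.41) = 17.3 × (1/2)^5.4345 ≈ 0.40005 mCi.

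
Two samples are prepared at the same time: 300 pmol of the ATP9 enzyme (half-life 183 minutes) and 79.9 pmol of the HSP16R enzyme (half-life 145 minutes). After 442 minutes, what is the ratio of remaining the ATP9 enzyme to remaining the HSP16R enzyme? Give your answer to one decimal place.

5.8

ATP9 enzyme: 300 × (1/2)^(442/183) = 300 × (1/2)^2.4153 ≈ 56.24 pmol.
HSP16R enzyme: 79.9 × (1/2)^(442/145) = 79.9 × (1/2)^3.0483 ≈ 9.6588 pmol.
Ratio ≈ 56.24 / 9.6588 ≈ 5.8226.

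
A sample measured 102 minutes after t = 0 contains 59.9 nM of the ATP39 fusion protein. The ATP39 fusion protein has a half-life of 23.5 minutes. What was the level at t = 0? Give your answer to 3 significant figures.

Number of half-lives elapsed: n = 102/23.5 ≈ 4.3404.
A₀ = A × 2^n = 59.9 × 2^4.3404 = 59.9 × 20.258 ≈ 1213.5 nM.

1210 nM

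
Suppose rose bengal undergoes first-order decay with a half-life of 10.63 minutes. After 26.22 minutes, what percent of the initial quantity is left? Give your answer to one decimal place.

18.1%

n = 26.22/10.63 ≈ 2.4666 half-lives.
Fraction remaining = (1/2)^2.4666 ≈ 0.18092, i.e. 18.092%.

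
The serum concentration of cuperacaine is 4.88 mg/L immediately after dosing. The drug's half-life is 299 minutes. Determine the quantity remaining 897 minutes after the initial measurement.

Elapsed time is 3 half-lives (897/299).
Each half-life halves the amount: 4.88 × (1/2)^3 = 4.88/8 = 0.61 mg/L.

0.61 mg/L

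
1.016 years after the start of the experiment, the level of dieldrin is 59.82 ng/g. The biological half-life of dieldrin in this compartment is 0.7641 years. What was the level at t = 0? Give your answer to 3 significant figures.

Number of half-lives elapsed: n = 1.016/0.7641 ≈ 1.3297.
A₀ = A × 2^n = 59.82 × 2^1.3297 = 59.82 × 2.5134 ≈ 150.35 ng/g.

150 ng/g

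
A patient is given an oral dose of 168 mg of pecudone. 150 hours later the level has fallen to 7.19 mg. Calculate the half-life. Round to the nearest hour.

A/A₀ = 7.19/168 ≈ 0.042798.
n = log₂(23.366) ≈ 4.5463 half-lives elapsed in 150 hours.
t½ = 150/4.5463 ≈ 32.994 hours.

33 hours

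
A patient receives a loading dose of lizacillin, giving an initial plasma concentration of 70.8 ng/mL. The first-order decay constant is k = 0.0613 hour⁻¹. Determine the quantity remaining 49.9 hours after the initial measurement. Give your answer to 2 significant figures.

t½ = ln 2 / k = 0.69315 / 0.0613 ≈ 11.307 hours.
Number of half-lives: n = 49.9/11.307 ≈ 4.413.
Remaining = 70.8 × (1/2)^4.413 = 70.8 × 0.046941 ≈ 3.3234 ng/mL.

3.3 ng/mL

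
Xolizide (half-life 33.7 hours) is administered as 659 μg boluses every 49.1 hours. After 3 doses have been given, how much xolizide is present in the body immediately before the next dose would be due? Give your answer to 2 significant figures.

360 μg

The 3 doses were given 147.3, 98.2, 49.1 hours ago.
Total = 659·(1/2)^(147.3/33.7) + 659·(1/2)^(98.2/33.7) + 659·(1/2)^(49.1/33.7)
      = 31.85 + 87.438 + 240.05 ≈ 359.33 μg.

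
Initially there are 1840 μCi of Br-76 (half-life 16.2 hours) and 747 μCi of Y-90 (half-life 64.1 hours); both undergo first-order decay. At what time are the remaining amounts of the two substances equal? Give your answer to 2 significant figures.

28 hours

Set 1840·(1/2)^(t/16.2) = 747·(1/2)^(t/64.1).
Taking log₂: log₂(1840/747) = t·(1/16.2 − 1/64.1).
log₂(2.4632) = 1.3005; 1/16.2 − 1/64.1 = 0.046128.
t = 1.3005 / 0.046128 ≈ 28.194 hours.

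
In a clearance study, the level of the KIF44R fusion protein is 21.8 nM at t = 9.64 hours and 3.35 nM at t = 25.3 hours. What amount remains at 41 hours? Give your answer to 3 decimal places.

Over Δt = 25.3 − 9.64 = 15.66 hours, the level fell by a factor of 21.8/3.35 ≈ 6.5075.
n = log₂(6.5075) ≈ 2.7021 half-lives, so t½ = 15.66/2.7021 ≈ 5.7955 hours.
From t = 25.3 to t = 41: 3.35 × (1/2)^((41−25.3)/5.7955) ≈ 0.51234 nM.

0.512 nM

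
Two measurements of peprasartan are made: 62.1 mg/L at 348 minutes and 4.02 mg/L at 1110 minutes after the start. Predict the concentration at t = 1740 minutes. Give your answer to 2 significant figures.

0.42 mg/L

Over Δt = 1110 − 348 = 762 minutes, the level fell by a factor of 62.1/4.02 ≈ 15.448.
n = log₂(15.448) ≈ 3.9493 half-lives, so t½ = 762/3.9493 ≈ 192.94 minutes.
From t = 1110 to t = 1740: 4.02 × (1/2)^((1740−1110)/192.94) ≈ 0.41812 mg/L.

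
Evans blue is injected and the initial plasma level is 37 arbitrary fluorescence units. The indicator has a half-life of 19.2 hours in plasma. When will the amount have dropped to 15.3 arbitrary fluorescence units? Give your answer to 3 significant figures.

Fraction remaining = 15.3/37 ≈ 0.41351.
n = log₂(37/15.3) = ln(2.4183)/ln 2 ≈ 1.274 half-lives.
t = n × t½ = 1.274 × 19.2 ≈ 24.461 hours.

24.5 hours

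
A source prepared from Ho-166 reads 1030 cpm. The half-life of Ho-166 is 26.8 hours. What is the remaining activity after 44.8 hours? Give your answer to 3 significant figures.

323 cpm

Number of half-lives: n = 44.8/26.8 ≈ 1.6716.
Remaining = 1030 × (1/2)^1.6716 = 1030 × 0.3139 ≈ 323.31 cpm.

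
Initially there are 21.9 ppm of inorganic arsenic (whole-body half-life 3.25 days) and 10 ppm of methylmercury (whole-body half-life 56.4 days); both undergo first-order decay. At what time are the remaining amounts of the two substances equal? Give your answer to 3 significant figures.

Set 21.9·(1/2)^(t/3.25) = 10·(1/2)^(t/56.4).
Taking log₂: log₂(21.9/10) = t·(1/3.25 − 1/56.4).
log₂(2.19) = 1.1309; 1/3.25 − 1/56.4 = 0.28996.
t = 1.1309 / 0.28996 ≈ 3.9003 days.

3.90 days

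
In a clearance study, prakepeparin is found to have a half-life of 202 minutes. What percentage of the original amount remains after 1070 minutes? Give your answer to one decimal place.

2.5%

n = 1070/202 ≈ 5.297 half-lives.
Fraction remaining = (1/2)^5.297 ≈ 0.025435, i.e. 2.5435%.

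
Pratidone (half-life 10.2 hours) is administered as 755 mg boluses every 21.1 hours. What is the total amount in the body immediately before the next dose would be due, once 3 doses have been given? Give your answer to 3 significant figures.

233 mg

The 3 doses were given 63.3, 42.2, 21.1 hours ago.
Total = 755·(1/2)^(63.3/10.2) + 755·(1/2)^(42.2/10.2) + 755·(1/2)^(21.1/10.2)
      = 10.228 + 42.905 + 179.98 ≈ 233.11 mg.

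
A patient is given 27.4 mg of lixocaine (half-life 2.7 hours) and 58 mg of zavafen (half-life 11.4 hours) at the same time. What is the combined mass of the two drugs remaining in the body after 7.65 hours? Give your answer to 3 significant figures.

40.3 mg

lixocaine: 27.4 × (1/2)^(7.65/2.7) = 27.4 × (1/2)^2.8333 ≈ 3.8444 mg.
zavafen: 58 × (1/2)^(7.65/11.4) = 58 × (1/2)^0.67105 ≈ 36.427 mg.
Total = 3.8444 + 36.427 ≈ 40.271 mg.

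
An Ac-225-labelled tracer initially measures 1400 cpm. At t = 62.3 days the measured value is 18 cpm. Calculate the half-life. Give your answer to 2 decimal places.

9.92 days

A/A₀ = 18/1400 ≈ 0.012857.
n = log₂(77.778) ≈ 6.2813 half-lives elapsed in 62.3 days.
t½ = 62.3/6.2813 ≈ 9.9184 days.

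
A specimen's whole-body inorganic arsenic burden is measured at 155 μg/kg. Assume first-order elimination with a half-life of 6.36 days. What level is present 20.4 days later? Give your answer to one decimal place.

Number of half-lives: n = 20.4/6.36 ≈ 3.2075.
Remaining = 155 × (1/2)^3.2075 = 155 × 0.10825 ≈ 16.779 μg/kg.

16.8 μg/kg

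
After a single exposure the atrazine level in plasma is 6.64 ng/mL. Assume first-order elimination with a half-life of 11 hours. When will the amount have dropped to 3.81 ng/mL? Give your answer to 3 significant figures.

Fraction remaining = 3.81/6.64 ≈ 0.5738.
n = log₂(6.64/3.81) = ln(1.7428)/ln 2 ≈ 0.80139 half-lives.
t = n × t½ = 0.80139 × 11 ≈ 8.8153 hours.

8.82 hours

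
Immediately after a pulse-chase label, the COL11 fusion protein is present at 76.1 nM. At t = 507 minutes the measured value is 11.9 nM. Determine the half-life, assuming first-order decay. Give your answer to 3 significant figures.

A/A₀ = 11.9/76.1 ≈ 0.15637.
n = log₂(6.395) ≈ 2.6769 half-lives elapsed in 507 minutes.
t½ = 507/2.6769 ≈ 189.4 minutes.

189 minutes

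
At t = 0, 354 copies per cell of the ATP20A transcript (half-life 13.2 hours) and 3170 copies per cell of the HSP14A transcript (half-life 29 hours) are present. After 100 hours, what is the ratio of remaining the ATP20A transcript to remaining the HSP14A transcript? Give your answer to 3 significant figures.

ATP20A transcript: 354 × (1/2)^(100/13.2) = 354 × (1/2)^7.5758 ≈ 1.8556 copies per cell.
HSP14A transcript: 3170 × (1/2)^(100/29) = 3170 × (1/2)^3.4483 ≈ 290.42 copies per cell.
Ratio ≈ 1.8556 / 290.42 ≈ 0.0063892.

0.00639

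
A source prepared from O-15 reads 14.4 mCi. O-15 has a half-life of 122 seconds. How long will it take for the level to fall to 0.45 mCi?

610 seconds

0.45/14.4 = 1/32, so 5 half-lives have elapsed.
t = 5 × 122 = 610 seconds.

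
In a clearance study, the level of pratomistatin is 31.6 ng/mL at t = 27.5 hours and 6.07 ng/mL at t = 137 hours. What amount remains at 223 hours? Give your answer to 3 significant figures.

Over Δt = 137 − 27.5 = 109.5 hours, the level fell by a factor of 31.6/6.07 ≈ 5.2059.
n = log₂(5.2059) ≈ 2.3802 half-lives, so t½ = 109.5/2.3802 ≈ 46.005 hours.
From t = 137 to t = 223: 6.07 × (1/2)^((223−137)/46.005) ≈ 1.6613 ng/mL.

1.66 ng/mL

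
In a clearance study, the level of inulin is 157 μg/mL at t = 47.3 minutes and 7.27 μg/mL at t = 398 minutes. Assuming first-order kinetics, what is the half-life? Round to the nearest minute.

79 minutes

Over Δt = 398 − 47.3 = 350.7 minutes, the level fell by a factor of 157/7.27 ≈ 21.596.
n = log₂(21.596) ≈ 4.4327 half-lives, so t½ = 350.7/4.4327 ≈ 79.117 minutes.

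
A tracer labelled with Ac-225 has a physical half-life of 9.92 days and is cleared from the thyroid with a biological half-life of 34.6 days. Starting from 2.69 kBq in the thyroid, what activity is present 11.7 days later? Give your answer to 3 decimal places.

1/t_eff = 1/t_phys + 1/t_biol = 1/9.92 + 1/34.6 = 0.12971 per day.
t_eff = 9.92 × 34.6 / (9.92 + 34.6) ≈ 7.7096 days.
Remaining = 2.69 × (1/2)^(11.7/7.7096) = 2.69 × (1/2)^1.5176 ≈ 0.93954 kBq.

0.940 kBq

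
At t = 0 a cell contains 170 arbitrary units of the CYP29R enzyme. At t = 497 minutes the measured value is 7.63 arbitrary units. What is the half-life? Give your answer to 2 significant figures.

110 minutes

A/A₀ = 7.63/170 ≈ 0.044882.
n = log₂(22.28) ≈ 4.4777 half-lives elapsed in 497 minutes.
t½ = 497/4.4777 ≈ 110.99 minutes.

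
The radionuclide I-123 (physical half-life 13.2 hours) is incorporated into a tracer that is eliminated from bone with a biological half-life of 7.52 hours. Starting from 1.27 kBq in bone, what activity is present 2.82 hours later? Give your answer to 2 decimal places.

0.84 kBq

1/t_eff = 1/t_phys + 1/t_biol = 1/13.2 + 1/7.52 = 0.20874 per hour.
t_eff = 13.2 × 7.52 / (13.2 + 7.52) ≈ 4.7907 hours.
Remaining = 1.27 × (1/2)^(2.82/4.7907) = 1.27 × (1/2)^0.58864 ≈ 0.84451 kBq.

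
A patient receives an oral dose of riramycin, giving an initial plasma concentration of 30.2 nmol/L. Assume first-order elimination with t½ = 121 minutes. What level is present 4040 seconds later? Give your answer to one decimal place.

Convert the elapsed time: 4040 seconds = 67.3333 minutes.
Number of half-lives: n = 67.3333/121 ≈ 0.55647.
Remaining = 30.2 × (1/2)^0.55647 = 30.2 × 0.67996 ≈ 20.535 nmol/L.

20.5 nmol/L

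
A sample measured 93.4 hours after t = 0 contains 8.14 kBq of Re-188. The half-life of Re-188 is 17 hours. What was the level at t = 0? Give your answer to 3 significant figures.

Number of half-lives elapsed: n = 93.4/17 ≈ 5.4941.
A₀ = A × 2^n = 8.14 × 2^5.4941 = 8.14 × 45.071 ≈ 366.88 kBq.

367 kBq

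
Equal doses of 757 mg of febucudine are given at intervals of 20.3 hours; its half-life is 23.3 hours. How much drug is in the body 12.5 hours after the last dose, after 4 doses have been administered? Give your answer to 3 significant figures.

The 4 doses were given 73.4, 53.1, 32.8, 12.5 hours ago.
Total = 757·(1/2)^(73.4/23.3) + 757·(1/2)^(53.1/23.3) + 757·(1/2)^(32.8/23.3) + 757·(1/2)^(12.5/23.3)
      = 85.268 + 155.98 + 285.32 + 521.91 ≈ 1048.5 mg.

1050 mg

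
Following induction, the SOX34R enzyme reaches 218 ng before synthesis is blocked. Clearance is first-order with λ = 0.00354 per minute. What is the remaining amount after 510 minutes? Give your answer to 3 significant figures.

t½ = ln 2 / λ = 0.69315 / 0.00354 ≈ 195.8 minutes.
Number of half-lives: n = 510/195.8 ≈ 2.6046.
Remaining = 218 × (1/2)^2.6046 = 218 × 0.16441 ≈ 35.841 ng.

35.8 ng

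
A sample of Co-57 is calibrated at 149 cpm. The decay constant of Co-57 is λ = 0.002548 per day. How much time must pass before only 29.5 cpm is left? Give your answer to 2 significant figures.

t½ = ln 2 / λ = 0.69315 / 0.002548 ≈ 272.04 days.
Fraction remaining = 29.5/149 ≈ 0.19799.
n = log₂(149/29.5) = ln(5.0508)/ln 2 ≈ 2.3365 half-lives.
t = n × t½ = 2.3365 × 272.04 ≈ 635.62 days.

640 days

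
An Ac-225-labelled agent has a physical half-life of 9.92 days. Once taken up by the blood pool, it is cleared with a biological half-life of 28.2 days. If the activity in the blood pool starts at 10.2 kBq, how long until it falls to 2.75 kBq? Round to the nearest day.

14 days

1/t_eff = 1/t_phys + 1/t_biol = 1/9.92 + 1/28.2 = 0.13627 per day.
t_eff = 9.92 × 28.2 / (9.92 + 28.2) ≈ 7.3385 days.
n = log₂(10.2/2.75) ≈ 1.8911; t = 1.8911 × 7.3385 ≈ 13.878 days.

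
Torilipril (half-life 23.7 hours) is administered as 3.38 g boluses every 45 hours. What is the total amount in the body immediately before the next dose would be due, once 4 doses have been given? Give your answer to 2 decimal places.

The 4 doses were given 180, 135, 90, 45 hours ago.
Total = 3.38·(1/2)^(180/23.7) + 3.38·(1/2)^(135/23.7) + 3.38·(1/2)^(90/23.7) + 3.38·(1/2)^(45/23.7)
      = 0.017483 + 0.065191 + 0.24309 + 0.90644 ≈ 1.2322 g.

1.23 g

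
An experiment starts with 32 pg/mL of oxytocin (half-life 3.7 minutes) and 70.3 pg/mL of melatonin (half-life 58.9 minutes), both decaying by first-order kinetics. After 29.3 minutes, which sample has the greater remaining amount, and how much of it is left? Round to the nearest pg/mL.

oxytocin: 32 × (1/2)^7.9189 ≈ 0.13223 pg/mL.
melatonin: 70.3 × (1/2)^0.49745 ≈ 49.797 pg/mL.
Melatonin has more remaining, at ≈ 49.797 pg/mL.

melatonin, 50 pg/mL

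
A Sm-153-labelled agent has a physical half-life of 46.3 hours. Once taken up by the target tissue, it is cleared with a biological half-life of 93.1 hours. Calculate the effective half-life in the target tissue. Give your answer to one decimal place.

30.9 hours

1/t_eff = 1/t_phys + 1/t_biol = 1/46.3 + 1/93.1 = 0.032339 per hour.
t_eff = 46.3 × 93.1 / (46.3 + 93.1) ≈ 30.922 hours.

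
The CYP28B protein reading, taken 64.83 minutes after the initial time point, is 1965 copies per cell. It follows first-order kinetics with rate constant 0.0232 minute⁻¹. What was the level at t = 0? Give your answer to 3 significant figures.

t½ = ln 2 / k = 0.69315 / 0.0232 ≈ 29.877 minutes.
Number of half-lives elapsed: n = 64.83/29.877 ≈ 2.1699.
A₀ = A × 2^n = 1965 × 2^2.1699 = 1965 × 4.4999 ≈ 8842.3 copies per cell.

8840 copies per cell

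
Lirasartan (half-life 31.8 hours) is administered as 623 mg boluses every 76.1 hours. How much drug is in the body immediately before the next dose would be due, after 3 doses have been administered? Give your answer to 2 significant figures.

The 3 doses were given 228.3, 152.2, 76.1 hours ago.
Total = 623·(1/2)^(228.3/31.8) + 623·(1/2)^(152.2/31.8) + 623·(1/2)^(76.1/31.8)
      = 4.2985 + 22.579 + 118.6 ≈ 145.48 mg.

150 mg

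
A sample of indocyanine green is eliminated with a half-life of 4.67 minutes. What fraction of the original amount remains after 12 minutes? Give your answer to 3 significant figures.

n = 12/4.67 ≈ 2.5696 half-lives.
Fraction remaining = (1/2)^2.5696 ≈ 0.16845.

0.168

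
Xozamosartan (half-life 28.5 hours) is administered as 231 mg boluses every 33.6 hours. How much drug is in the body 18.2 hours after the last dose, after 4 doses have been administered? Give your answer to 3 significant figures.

256 mg

The 4 doses were given 119, 85.4, 51.8, 18.2 hours ago.
Total = 231·(1/2)^(119/28.5) + 231·(1/2)^(85.4/28.5) + 231·(1/2)^(51.8/28.5) + 231·(1/2)^(18.2/28.5)
      = 12.784 + 28.945 + 65.536 + 148.38 ≈ 255.65 mg.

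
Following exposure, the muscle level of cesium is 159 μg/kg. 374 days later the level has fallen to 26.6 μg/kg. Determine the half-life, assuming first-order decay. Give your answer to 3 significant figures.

145 days

A/A₀ = 26.6/159 ≈ 0.1673.
n = log₂(5.9774) ≈ 2.5795 half-lives elapsed in 374 days.
t½ = 374/2.5795 ≈ 144.99 days.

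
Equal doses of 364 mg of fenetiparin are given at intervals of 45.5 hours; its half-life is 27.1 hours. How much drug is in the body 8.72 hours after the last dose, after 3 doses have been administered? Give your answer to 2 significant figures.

The 3 doses were given 99.72, 54.22, 8.72 hours ago.
Total = 364·(1/2)^(99.72/27.1) + 364·(1/2)^(54.22/27.1) + 364·(1/2)^(8.72/27.1)
      = 28.405 + 90.953 + 291.23 ≈ 410.59 mg.

410 mg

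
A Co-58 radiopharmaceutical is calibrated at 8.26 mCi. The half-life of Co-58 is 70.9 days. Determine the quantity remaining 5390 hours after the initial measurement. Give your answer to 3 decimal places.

Convert the elapsed time: 5390 hours = 224.583 days.
Number of half-lives: n = 224.583/70.9 ≈ 3.1676.
Remaining = 8.26 × (1/2)^3.1676 = 8.26 × 0.11129 ≈ 0.91925 mCi.

0.919 mCi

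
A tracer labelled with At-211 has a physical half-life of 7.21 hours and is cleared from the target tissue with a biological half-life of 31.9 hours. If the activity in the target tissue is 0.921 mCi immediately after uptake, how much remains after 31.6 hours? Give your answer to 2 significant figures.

0.022 mCi

1/t_eff = 1/t_phys + 1/t_biol = 1/7.21 + 1/31.9 = 0.17004 per hour.
t_eff = 7.21 × 31.9 / (7.21 + 31.9) ≈ 5.8808 hours.
Remaining = 0.921 × (1/2)^(31.6/5.8808) = 0.921 × (1/2)^5.3734 ≈ 0.022218 mCi.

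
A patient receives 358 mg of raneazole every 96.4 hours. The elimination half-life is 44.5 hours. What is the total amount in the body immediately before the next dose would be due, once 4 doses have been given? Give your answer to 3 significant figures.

The 4 doses were given 385.6, 289.2, 192.8, 96.4 hours ago.
Total = 358·(1/2)^(385.6/44.5) + 358·(1/2)^(289.2/44.5) + 358·(1/2)^(192.8/44.5) + 358·(1/2)^(96.4/44.5)
      = 0.88188 + 3.9585 + 17.768 + 79.756 ≈ 102.36 mg.

102 mg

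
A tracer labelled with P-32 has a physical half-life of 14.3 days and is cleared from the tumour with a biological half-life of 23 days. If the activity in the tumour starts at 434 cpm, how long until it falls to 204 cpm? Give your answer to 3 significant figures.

1/t_eff = 1/t_phys + 1/t_biol = 1/14.3 + 1/23 = 0.11341 per day.
t_eff = 14.3 × 23 / (14.3 + 23) ≈ 8.8177 days.
n = log₂(434/204) ≈ 1.0891; t = 1.0891 × 8.8177 ≈ 9.6036 days.

9.60 days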